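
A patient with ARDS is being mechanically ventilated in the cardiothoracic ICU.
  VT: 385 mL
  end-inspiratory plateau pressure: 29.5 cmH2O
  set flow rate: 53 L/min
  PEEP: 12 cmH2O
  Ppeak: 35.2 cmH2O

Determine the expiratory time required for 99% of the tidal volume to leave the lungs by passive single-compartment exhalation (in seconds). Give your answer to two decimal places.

Flow: 53 L/min ÷ 60 = 0.8833 L/s.
R = (PIP − Pplat)/V̇ = (35.2 − 29.5) / 0.8833 = 5.7/0.8833 = 6.453 cmH2O·s/L.
C = Vt/(Pplat − PEEP) = 385.0 / (29.5 − 12) = 385.0/17.5 = 22.0 mL/cmH2O.
τ = R × C = 6.453 × 0.022 L/cmH2O = 0.142 s.
t = −τ·ln(1 − 0.99) = −0.142·ln(0.01) = 0.6539 s.

0.65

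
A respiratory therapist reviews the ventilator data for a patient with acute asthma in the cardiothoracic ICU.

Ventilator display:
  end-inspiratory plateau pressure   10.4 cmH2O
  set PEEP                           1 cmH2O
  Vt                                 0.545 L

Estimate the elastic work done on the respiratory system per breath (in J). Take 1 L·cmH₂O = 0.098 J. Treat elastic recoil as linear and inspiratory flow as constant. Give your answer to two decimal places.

0.25

Elastic work ≈ ½ × (Pplat − PEEP) × Vt = 0.5 × (10.4 − 1) × 0.545 L = 0.5 × 9.4 × 0.545 = 2.562 L·cmH2O.
× 0.098 J/(L·cmH2O) → 0.2511 J.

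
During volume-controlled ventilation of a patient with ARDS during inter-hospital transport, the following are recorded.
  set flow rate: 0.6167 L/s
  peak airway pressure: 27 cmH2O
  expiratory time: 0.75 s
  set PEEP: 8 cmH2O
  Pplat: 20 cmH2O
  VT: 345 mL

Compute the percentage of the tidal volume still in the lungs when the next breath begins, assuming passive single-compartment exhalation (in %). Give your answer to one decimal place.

10.0

R = (PIP − Pplat)/V̇ = (27 − 20) / 0.6167 = 7.0/0.6167 = 11.351 cmH2O·s/L.
C = Vt/(Pplat − PEEP) = 345.0 / (20 − 8) = 345.0/12.0 = 28.75 mL/cmH2O.
τ = R × C = 11.351 × 0.02875 L/cmH2O = 0.3263 s.
Fraction remaining at end-expiration = e^(−Te/τ) = e^(−0.75/0.3263) = 0.1004 → 10.04%.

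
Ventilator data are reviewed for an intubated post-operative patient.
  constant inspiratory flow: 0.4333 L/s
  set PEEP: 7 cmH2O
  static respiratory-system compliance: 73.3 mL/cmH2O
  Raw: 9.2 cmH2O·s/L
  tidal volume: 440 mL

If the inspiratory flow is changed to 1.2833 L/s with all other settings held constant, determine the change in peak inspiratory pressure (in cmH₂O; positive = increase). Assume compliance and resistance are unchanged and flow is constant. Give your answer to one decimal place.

PIP = Vt/C + R·V̇ + PEEP (constant-flow equation of motion).
Only the resistive term changes: ΔPIP = R × ΔV̇ = 9.2 × (1.2833 − 0.4333) = 9.2 × 0.85 = 7.82 cmH2O.

7.8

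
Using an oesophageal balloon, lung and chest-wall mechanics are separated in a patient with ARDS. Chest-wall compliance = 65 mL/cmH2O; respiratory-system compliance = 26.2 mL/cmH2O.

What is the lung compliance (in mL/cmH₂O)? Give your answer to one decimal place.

1/CL = 1/Crs − 1/Ccw.
1/CL = 1/26.2 − 1/65 = 0.02278.
CL = 43.898 mL/cmH2O.

43.9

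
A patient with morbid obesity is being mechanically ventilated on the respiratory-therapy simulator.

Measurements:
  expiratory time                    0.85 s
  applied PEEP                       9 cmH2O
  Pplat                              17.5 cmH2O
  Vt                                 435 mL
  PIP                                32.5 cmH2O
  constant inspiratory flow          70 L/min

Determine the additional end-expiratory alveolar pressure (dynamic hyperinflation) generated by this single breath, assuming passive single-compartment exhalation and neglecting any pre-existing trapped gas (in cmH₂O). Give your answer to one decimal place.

2.3

Flow: 70 L/min ÷ 60 = 1.1667 L/s.
R = (PIP − Pplat)/V̇ = (32.5 − 17.5) / 1.1667 = 15.0/1.1667 = 12.857 cmH2O·s/L.
C = Vt/(Pplat − PEEP) = 435.0 / (17.5 − 9) = 435.0/8.5 = 51.176 mL/cmH2O.
τ = R × C = 12.857 × 0.05118 L/cmH2O = 0.658 s.
Fraction remaining = e^(−Te/τ) = e^(−0.85/0.658) = 0.2748; trapped volume = 435.0 × 0.2748 = 119.54 mL.
Additional alveolar pressure from trapping ≈ V_trapped / C = 119.54 / 51.176 = 2.336 cmH2O.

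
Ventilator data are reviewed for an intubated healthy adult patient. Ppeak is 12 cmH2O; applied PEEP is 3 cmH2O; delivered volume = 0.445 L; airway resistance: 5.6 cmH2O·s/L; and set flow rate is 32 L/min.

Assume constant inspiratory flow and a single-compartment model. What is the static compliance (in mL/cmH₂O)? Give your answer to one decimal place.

Flow: 32 L/min ÷ 60 = 0.5333 L/s.
Equation of motion (constant flow): PIP = Vt/C + R·V̇ + PEEP.
Vt/C = PIP − R·V̇ − PEEP = 12 − 5.6×0.5333 − 3 = 12 − 2.986 − 3 = 6.014 cmH2O.
C = Vt / 6.014 = 445 / 6.014 = 73.994 mL/cmH2O.

74.0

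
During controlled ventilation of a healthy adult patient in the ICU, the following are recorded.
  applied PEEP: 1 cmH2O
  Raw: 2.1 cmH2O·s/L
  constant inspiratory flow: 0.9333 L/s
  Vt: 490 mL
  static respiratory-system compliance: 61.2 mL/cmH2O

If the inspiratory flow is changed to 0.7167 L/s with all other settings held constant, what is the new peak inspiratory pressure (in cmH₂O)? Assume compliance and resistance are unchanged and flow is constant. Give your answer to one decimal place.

10.5

PIP = Vt/C + R·V̇ + PEEP (constant-flow equation of motion).
Only the resistive term changes: ΔPIP = R × ΔV̇ = 2.1 × (0.7167 − 0.9333) = 2.1 × -0.2166 = -0.4549 cmH2O.
Original PIP = 490/61.2 + 2.1×0.9333 + 1 = 10.966 cmH2O; new PIP = 10.966 + (-0.4549) = 10.511 cmH2O.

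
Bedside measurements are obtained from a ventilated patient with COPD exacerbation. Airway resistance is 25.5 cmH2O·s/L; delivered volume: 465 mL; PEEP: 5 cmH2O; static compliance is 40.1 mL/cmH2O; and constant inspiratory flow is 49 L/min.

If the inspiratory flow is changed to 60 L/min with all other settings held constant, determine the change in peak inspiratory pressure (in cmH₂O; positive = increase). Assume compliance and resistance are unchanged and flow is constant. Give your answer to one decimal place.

4.7

Flow: 49 L/min ÷ 60 = 0.8167 L/s.
New flow: 60 L/min ÷ 60 = 1 L/s.
PIP = Vt/C + R·V̇ + PEEP (constant-flow equation of motion).
Only the resistive term changes: ΔPIP = R × ΔV̇ = 25.5 × (1 − 0.8167) = 25.5 × 0.1833 = 4.674 cmH2O.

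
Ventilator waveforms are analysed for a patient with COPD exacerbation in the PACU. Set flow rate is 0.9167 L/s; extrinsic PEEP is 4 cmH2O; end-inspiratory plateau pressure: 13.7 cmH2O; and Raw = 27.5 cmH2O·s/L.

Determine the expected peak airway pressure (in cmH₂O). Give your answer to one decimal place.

38.9

PIP = Pplat + Raw × flow = 13.7 + 27.5 × 0.9167 = 13.7 + 25.209 = 38.909 cmH2O.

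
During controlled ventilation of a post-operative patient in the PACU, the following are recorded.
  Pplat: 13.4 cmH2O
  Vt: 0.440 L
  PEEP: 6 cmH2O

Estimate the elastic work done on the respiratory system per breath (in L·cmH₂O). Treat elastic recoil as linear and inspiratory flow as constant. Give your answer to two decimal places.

1.63

Elastic work ≈ ½ × (Pplat − PEEP) × Vt = 0.5 × (13.4 − 6) × 0.440 L = 0.5 × 7.4 × 0.440 = 1.628 L·cmH2O.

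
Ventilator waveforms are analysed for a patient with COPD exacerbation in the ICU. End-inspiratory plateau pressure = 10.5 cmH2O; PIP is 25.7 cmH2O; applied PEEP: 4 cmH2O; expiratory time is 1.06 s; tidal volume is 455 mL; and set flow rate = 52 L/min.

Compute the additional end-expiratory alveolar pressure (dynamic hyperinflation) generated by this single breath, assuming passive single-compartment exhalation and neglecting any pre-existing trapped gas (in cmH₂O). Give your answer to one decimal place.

2.7

Flow: 52 L/min ÷ 60 = 0.8667 L/s.
R = (PIP − Pplat)/V̇ = (25.7 − 10.5) / 0.8667 = 15.2/0.8667 = 17.538 cmH2O·s/L.
C = Vt/(Pplat − PEEP) = 455.0 / (10.5 − 4) = 455.0/6.5 = 70.0 mL/cmH2O.
τ = R × C = 17.538 × 0.07 L/cmH2O = 1.228 s.
Fraction remaining = e^(−Te/τ) = e^(−1.06/1.228) = 0.4218; trapped volume = 455.0 × 0.4218 = 191.92 mL.
Additional alveolar pressure from trapping ≈ V_trapped / C = 191.92 / 70.0 = 2.742 cmH2O.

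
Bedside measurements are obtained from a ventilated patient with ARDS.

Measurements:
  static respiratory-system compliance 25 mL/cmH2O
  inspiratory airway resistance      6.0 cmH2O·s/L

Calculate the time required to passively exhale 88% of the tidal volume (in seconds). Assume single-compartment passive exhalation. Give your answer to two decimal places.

τ = R × C = 6.0 × 25 mL/cmH2O = 6.0 × 0.025 L/cmH2O = 0.15 s.
Exhaled fraction f = 1 − e^(−t/τ) → t = −τ·ln(1 − f) = −0.15·ln(0.12) = 0.318 s.

0.32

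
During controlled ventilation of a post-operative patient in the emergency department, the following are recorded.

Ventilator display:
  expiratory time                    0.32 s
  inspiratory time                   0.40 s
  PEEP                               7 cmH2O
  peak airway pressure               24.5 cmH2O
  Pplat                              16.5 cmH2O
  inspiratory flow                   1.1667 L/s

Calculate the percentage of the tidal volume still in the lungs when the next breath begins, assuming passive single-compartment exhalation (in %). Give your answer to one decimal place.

38.7

Vt = flow × Ti = 1.1667 L/s × 0.40 s × 1000 mL/L = 466.68 mL.
R = (PIP − Pplat)/V̇ = (24.5 − 16.5) / 1.1667 = 8.0/1.1667 = 6.857 cmH2O·s/L.
C = Vt/(Pplat − PEEP) = 466.68 / (16.5 − 7) = 466.68/9.5 = 49.124 mL/cmH2O.
τ = R × C = 6.857 × 0.04912 L/cmH2O = 0.3368 s.
Fraction remaining at end-expiration = e^(−Te/τ) = e^(−0.32/0.3368) = 0.3867 → 38.67%.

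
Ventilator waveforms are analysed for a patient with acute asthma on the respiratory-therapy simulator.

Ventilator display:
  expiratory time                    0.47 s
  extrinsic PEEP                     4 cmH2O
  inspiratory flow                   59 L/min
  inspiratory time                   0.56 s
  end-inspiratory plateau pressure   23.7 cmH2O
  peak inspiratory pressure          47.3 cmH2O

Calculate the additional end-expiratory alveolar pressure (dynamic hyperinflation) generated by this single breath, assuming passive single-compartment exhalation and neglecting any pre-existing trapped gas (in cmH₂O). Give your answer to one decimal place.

9.8

Flow: 59 L/min ÷ 60 = 0.9833 L/s.
Vt = flow × Ti = 0.9833 L/s × 0.56 s × 1000 mL/L = 550.65 mL.
R = (PIP − Pplat)/V̇ = (47.3 − 23.7) / 0.9833 = 23.6/0.9833 = 24.001 cmH2O·s/L.
C = Vt/(Pplat − PEEP) = 550.65 / (23.7 − 4) = 550.65/19.7 = 27.952 mL/cmH2O.
τ = R × C = 24.001 × 0.02795 L/cmH2O = 0.6708 s.
Fraction remaining = e^(−Te/τ) = e^(−0.47/0.6708) = 0.4963; trapped volume = 550.65 × 0.4963 = 273.29 mL.
Additional alveolar pressure from trapping ≈ V_trapped / C = 273.29 / 27.952 = 9.777 cmH2O.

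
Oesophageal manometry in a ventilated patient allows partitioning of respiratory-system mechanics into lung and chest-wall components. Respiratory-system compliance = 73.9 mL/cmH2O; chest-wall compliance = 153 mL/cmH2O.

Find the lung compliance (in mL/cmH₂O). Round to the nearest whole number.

143

1/CL = 1/Crs − 1/Ccw.
1/CL = 1/73.9 − 1/153 = 0.006996.
CL = 142.94 mL/cmH2O.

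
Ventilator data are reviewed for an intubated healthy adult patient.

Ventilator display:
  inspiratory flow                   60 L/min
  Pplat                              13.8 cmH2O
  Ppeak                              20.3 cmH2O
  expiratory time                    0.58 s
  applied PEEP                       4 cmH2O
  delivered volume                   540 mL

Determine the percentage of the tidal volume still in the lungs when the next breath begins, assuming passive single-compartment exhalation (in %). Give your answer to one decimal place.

19.8

Flow: 60 L/min ÷ 60 = 1 L/s.
R = (PIP − Pplat)/V̇ = (20.3 − 13.8) / 1 = 6.5/1 = 6.5 cmH2O·s/L.
C = Vt/(Pplat − PEEP) = 540.0 / (13.8 − 4) = 540.0/9.8 = 55.102 mL/cmH2O.
τ = R × C = 6.5 × 0.0551 L/cmH2O = 0.3582 s.
Fraction remaining at end-expiration = e^(−Te/τ) = e^(−0.58/0.3582) = 0.1981 → 19.81%.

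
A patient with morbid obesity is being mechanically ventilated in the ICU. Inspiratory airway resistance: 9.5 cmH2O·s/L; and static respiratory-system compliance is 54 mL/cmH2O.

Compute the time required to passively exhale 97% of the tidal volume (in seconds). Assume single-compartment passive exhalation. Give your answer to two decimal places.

τ = R × C = 9.5 × 54 mL/cmH2O = 9.5 × 0.054 L/cmH2O = 0.513 s.
Exhaled fraction f = 1 − e^(−t/τ) → t = −τ·ln(1 − f) = −0.513·ln(0.03) = 1.799 s.

1.80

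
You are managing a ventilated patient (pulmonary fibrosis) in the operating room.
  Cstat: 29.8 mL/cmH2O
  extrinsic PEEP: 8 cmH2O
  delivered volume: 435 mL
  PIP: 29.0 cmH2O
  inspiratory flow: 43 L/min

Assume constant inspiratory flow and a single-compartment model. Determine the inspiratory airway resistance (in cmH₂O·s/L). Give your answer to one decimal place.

8.9

Flow: 43 L/min ÷ 60 = 0.7167 L/s.
Equation of motion (constant flow): PIP = Vt/C + R·V̇ + PEEP.
R·V̇ = PIP − Vt/C − PEEP = 29.0 − 435/29.8 − 8 = 29.0 − 14.597 − 8 = 6.403 cmH2O.
R = 6.403 / 0.7167 = 8.934 cmH2O·s/L.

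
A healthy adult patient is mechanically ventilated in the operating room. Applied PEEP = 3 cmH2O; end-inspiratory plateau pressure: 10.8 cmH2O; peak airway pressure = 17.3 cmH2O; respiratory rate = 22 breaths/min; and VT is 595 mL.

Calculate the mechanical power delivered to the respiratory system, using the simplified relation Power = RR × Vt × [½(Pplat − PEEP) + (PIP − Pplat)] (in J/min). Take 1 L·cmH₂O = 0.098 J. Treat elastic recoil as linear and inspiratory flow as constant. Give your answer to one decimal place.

Per-breath work = Vt × [½(Pplat−PEEP) + (PIP−Pplat)] = 0.595 × [0.5×7.8 + 6.5] = 0.595 × 10.4 = 6.188 L·cmH2O.
Power = 22 × 6.188 = 136.14 L·cmH2O/min.
× 0.098 J/(L·cmH2O) → 13.342 J/min.

13.3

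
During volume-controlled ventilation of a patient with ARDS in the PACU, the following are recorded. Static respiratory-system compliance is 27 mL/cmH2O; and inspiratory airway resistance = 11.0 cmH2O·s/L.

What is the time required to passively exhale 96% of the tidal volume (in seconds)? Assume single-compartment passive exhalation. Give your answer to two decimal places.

τ = R × C = 11.0 × 27 mL/cmH2O = 11.0 × 0.027 L/cmH2O = 0.297 s.
Exhaled fraction f = 1 − e^(−t/τ) → t = −τ·ln(1 − f) = −0.297·ln(0.04) = 0.956 s.

0.96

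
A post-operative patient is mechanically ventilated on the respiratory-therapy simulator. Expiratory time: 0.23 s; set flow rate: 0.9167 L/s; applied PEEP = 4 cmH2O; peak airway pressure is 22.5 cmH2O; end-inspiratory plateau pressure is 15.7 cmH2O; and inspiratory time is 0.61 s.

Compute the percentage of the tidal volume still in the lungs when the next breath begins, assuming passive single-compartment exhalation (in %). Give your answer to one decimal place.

52.3

Vt = flow × Ti = 0.9167 L/s × 0.61 s × 1000 mL/L = 559.19 mL.
R = (PIP − Pplat)/V̇ = (22.5 − 15.7) / 0.9167 = 6.8/0.9167 = 7.418 cmH2O·s/L.
C = Vt/(Pplat − PEEP) = 559.19 / (15.7 − 4) = 559.19/11.7 = 47.794 mL/cmH2O.
τ = R × C = 7.418 × 0.04779 L/cmH2O = 0.3545 s.
Fraction remaining at end-expiration = e^(−Te/τ) = e^(−0.23/0.3545) = 0.5227 → 52.27%.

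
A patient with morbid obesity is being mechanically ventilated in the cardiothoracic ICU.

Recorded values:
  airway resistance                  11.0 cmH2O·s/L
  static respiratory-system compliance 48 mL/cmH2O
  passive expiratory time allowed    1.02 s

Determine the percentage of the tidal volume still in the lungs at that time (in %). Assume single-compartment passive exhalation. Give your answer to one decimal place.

τ = R × C = 11.0 × 48 mL/cmH2O = 11.0 × 0.048 L/cmH2O = 0.528 s.
Passive exhalation: V(t)/V₀ = e^(−t/τ) = e^(−1.02/0.528) = 0.1449.
Fraction remaining = 0.1449 → 14.49%.

14.5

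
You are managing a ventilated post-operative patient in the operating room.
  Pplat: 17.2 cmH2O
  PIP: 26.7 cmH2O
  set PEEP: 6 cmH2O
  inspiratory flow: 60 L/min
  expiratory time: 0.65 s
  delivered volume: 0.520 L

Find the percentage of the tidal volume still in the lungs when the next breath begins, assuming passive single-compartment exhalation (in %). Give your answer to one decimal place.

Flow: 60 L/min ÷ 60 = 1 L/s.
R = (PIP − Pplat)/V̇ = (26.7 − 17.2) / 1 = 9.5/1 = 9.5 cmH2O·s/L.
C = Vt/(Pplat − PEEP) = 520.0 / (17.2 − 6) = 520.0/11.2 = 46.429 mL/cmH2O.
τ = R × C = 9.5 × 0.04643 L/cmH2O = 0.4411 s.
Fraction remaining at end-expiration = e^(−Te/τ) = e^(−0.65/0.4411) = 0.2291 → 22.91%.

22.9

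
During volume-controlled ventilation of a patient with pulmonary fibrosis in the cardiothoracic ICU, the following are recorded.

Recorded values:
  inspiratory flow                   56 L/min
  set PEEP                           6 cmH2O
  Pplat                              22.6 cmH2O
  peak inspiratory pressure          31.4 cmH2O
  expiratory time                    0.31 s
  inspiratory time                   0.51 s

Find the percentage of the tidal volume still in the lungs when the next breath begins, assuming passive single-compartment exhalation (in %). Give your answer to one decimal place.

31.8

Flow: 56 L/min ÷ 60 = 0.9333 L/s.
Vt = flow × Ti = 0.9333 L/s × 0.51 s × 1000 mL/L = 475.98 mL.
R = (PIP − Pplat)/V̇ = (31.4 − 22.6) / 0.9333 = 8.8/0.9333 = 9.429 cmH2O·s/L.
C = Vt/(Pplat − PEEP) = 475.98 / (22.6 − 6) = 475.98/16.6 = 28.673 mL/cmH2O.
τ = R × C = 9.429 × 0.02867 L/cmH2O = 0.2703 s.
Fraction remaining at end-expiration = e^(−Te/τ) = e^(−0.31/0.2703) = 0.3176 → 31.76%.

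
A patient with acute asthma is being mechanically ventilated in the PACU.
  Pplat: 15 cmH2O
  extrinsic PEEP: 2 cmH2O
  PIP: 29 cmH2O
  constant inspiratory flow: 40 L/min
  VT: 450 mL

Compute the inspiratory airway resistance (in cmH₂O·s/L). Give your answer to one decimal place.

21.0

Flow: 40 L/min ÷ 60 = 0.6667 L/s.
Raw = (PIP − Pplat) / flow = (29 − 15) / 0.6667 = 14.0 / 0.6667 = 20.999 cmH2O·s/L.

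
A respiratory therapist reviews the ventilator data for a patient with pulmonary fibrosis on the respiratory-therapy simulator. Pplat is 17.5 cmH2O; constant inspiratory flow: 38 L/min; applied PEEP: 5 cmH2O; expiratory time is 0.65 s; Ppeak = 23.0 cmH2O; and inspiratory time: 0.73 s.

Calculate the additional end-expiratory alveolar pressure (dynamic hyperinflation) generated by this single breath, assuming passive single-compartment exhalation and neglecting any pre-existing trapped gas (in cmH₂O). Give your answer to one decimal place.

Flow: 38 L/min ÷ 60 = 0.6333 L/s.
Vt = flow × Ti = 0.6333 L/s × 0.73 s × 1000 mL/L = 462.31 mL.
R = (PIP − Pplat)/V̇ = (23.0 − 17.5) / 0.6333 = 5.5/0.6333 = 8.685 cmH2O·s/L.
C = Vt/(Pplat − PEEP) = 462.31 / (17.5 − 5) = 462.31/12.5 = 36.985 mL/cmH2O.
τ = R × C = 8.685 × 0.03699 L/cmH2O = 0.3213 s.
Fraction remaining = e^(−Te/τ) = e^(−0.65/0.3213) = 0.1323; trapped volume = 462.31 × 0.1323 = 61.164 mL.
Additional alveolar pressure from trapping ≈ V_trapped / C = 61.164 / 36.985 = 1.654 cmH2O.

1.7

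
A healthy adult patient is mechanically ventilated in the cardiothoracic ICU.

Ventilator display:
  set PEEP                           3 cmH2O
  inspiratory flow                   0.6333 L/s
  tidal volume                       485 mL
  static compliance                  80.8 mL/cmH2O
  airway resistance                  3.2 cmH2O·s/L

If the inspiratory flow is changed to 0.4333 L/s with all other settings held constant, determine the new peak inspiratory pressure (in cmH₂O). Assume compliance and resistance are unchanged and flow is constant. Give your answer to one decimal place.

10.4

PIP = Vt/C + R·V̇ + PEEP (constant-flow equation of motion).
Only the resistive term changes: ΔPIP = R × ΔV̇ = 3.2 × (0.4333 − 0.6333) = 3.2 × -0.2 = -0.64 cmH2O.
Original PIP = 485/80.8 + 3.2×0.6333 + 3 = 11.029 cmH2O; new PIP = 11.029 + (-0.64) = 10.389 cmH2O.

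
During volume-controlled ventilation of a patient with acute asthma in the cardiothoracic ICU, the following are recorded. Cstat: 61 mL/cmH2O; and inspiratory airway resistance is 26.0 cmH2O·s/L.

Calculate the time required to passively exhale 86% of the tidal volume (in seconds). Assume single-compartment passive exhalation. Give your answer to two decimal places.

3.12

τ = R × C = 26.0 × 61 mL/cmH2O = 26.0 × 0.061 L/cmH2O = 1.586 s.
Exhaled fraction f = 1 − e^(−t/τ) → t = −τ·ln(1 − f) = −1.586·ln(0.14) = 3.118 s.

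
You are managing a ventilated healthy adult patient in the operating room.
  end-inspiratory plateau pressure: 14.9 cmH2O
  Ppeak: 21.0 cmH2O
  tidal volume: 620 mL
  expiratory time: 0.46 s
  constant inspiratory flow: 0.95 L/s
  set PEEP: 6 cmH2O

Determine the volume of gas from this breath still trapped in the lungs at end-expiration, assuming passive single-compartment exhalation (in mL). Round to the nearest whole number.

R = (PIP − Pplat)/V̇ = (21.0 − 14.9) / 0.95 = 6.1/0.95 = 6.421 cmH2O·s/L.
C = Vt/(Pplat − PEEP) = 620.0 / (14.9 − 6) = 620.0/8.9 = 69.663 mL/cmH2O.
τ = R × C = 6.421 × 0.06966 L/cmH2O = 0.4473 s.
Fraction remaining = e^(−Te/τ) = e^(−0.46/0.4473) = 0.3576.
Trapped volume = 620.0 × 0.3576 = 221.71 mL.

222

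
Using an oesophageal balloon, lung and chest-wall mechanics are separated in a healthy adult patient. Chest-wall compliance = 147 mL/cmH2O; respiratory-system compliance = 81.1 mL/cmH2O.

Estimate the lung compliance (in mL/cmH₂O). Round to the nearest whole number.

181

1/CL = 1/Crs − 1/Ccw.
1/CL = 1/81.1 − 1/147 = 0.005528.
CL = 180.9 mL/cmH2O.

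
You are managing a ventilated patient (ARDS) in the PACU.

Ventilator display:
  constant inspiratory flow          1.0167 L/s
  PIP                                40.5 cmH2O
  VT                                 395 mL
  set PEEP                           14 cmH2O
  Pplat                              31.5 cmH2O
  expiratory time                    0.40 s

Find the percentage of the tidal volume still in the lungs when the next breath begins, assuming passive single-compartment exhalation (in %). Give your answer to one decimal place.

13.5

R = (PIP − Pplat)/V̇ = (40.5 − 31.5) / 1.0167 = 9.0/1.0167 = 8.852 cmH2O·s/L.
C = Vt/(Pplat − PEEP) = 395.0 / (31.5 − 14) = 395.0/17.5 = 22.571 mL/cmH2O.
τ = R × C = 8.852 × 0.02257 L/cmH2O = 0.1998 s.
Fraction remaining at end-expiration = e^(−Te/τ) = e^(−0.40/0.1998) = 0.1351 → 13.51%.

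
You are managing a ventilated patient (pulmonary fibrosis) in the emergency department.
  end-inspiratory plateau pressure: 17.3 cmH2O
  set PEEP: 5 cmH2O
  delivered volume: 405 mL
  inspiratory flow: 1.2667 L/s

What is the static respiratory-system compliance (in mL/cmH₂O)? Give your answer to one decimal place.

32.9

Cstat = Vt / (Pplat − PEEP) = 405 / (17.3 − 5) = 405 / 12.3 = 32.927 mL/cmH2O.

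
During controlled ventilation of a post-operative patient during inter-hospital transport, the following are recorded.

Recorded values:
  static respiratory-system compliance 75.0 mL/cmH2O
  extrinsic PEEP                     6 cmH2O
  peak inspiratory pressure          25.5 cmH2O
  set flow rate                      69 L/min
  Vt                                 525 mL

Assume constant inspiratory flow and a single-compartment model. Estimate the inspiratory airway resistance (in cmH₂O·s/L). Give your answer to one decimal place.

Flow: 69 L/min ÷ 60 = 1.15 L/s.
Equation of motion (constant flow): PIP = Vt/C + R·V̇ + PEEP.
R·V̇ = PIP − Vt/C − PEEP = 25.5 − 525/75.0 − 6 = 25.5 − 7.0 − 6 = 12.5 cmH2O.
R = 12.5 / 1.15 = 10.87 cmH2O·s/L.

10.9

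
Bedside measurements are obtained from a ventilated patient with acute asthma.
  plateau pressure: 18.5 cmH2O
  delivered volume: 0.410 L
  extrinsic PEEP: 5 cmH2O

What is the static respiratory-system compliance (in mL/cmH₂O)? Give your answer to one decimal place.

30.4

Cstat = Vt / (Pplat − PEEP) = 410 / (18.5 − 5) = 410 / 13.5 = 30.37 mL/cmH2O.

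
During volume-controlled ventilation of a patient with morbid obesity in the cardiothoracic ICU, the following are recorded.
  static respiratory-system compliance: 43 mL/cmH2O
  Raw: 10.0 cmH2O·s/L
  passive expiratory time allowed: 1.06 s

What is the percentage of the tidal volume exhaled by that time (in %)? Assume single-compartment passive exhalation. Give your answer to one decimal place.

91.5

τ = R × C = 10.0 × 43 mL/cmH2O = 10.0 × 0.043 L/cmH2O = 0.43 s.
Passive exhalation: V(t)/V₀ = e^(−t/τ) = e^(−1.06/0.43) = 0.085.
Fraction exhaled = 1 − 0.085 = 0.915 → 91.5%.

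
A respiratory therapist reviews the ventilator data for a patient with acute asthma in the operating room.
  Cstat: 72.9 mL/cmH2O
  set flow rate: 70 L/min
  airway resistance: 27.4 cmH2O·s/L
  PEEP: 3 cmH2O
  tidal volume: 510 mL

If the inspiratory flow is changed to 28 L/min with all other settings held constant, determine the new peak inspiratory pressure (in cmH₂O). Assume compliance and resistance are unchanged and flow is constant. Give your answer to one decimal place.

22.8

Flow: 70 L/min ÷ 60 = 1.1667 L/s.
New flow: 28 L/min ÷ 60 = 0.4667 L/s.
PIP = Vt/C + R·V̇ + PEEP (constant-flow equation of motion).
Only the resistive term changes: ΔPIP = R × ΔV̇ = 27.4 × (0.4667 − 1.1667) = 27.4 × -0.7 = -19.18 cmH2O.
Original PIP = 510/72.9 + 27.4×1.1667 + 3 = 41.963 cmH2O; new PIP = 41.963 + (-19.18) = 22.783 cmH2O.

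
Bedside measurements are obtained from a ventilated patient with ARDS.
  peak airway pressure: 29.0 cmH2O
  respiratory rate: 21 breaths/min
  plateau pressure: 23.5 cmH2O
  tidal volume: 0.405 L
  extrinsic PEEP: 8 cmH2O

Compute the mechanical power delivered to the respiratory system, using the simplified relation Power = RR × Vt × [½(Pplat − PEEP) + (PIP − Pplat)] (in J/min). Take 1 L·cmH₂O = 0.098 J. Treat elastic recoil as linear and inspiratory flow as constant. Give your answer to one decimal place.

11.0

Per-breath work = Vt × [½(Pplat−PEEP) + (PIP−Pplat)] = 0.405 × [0.5×15.5 + 5.5] = 0.405 × 13.25 = 5.366 L·cmH2O.
Power = 21 × 5.366 = 112.69 L·cmH2O/min.
× 0.098 J/(L·cmH2O) → 11.044 J/min.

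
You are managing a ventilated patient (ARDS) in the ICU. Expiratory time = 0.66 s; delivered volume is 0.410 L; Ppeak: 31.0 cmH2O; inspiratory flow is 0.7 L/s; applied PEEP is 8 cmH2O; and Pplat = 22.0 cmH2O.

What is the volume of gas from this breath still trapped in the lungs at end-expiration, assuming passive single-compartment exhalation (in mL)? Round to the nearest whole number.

R = (PIP − Pplat)/V̇ = (31.0 − 22.0) / 0.7 = 9.0/0.7 = 12.857 cmH2O·s/L.
C = Vt/(Pplat − PEEP) = 410.0 / (22.0 − 8) = 410.0/14.0 = 29.286 mL/cmH2O.
τ = R × C = 12.857 × 0.02929 L/cmH2O = 0.3766 s.
Fraction remaining = e^(−Te/τ) = e^(−0.66/0.3766) = 0.1733.
Trapped volume = 410.0 × 0.1733 = 71.053 mL.

71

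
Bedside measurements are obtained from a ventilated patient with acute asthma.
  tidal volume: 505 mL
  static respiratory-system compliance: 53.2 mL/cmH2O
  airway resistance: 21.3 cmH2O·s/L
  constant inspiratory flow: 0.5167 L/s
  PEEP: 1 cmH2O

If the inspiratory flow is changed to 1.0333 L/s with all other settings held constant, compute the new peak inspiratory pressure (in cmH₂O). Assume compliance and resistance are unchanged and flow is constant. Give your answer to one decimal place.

32.5

PIP = Vt/C + R·V̇ + PEEP (constant-flow equation of motion).
Only the resistive term changes: ΔPIP = R × ΔV̇ = 21.3 × (1.0333 − 0.5167) = 21.3 × 0.5166 = 11.004 cmH2O.
Original PIP = 505/53.2 + 21.3×0.5167 + 1 = 21.498 cmH2O; new PIP = 21.498 + (11.004) = 32.502 cmH2O.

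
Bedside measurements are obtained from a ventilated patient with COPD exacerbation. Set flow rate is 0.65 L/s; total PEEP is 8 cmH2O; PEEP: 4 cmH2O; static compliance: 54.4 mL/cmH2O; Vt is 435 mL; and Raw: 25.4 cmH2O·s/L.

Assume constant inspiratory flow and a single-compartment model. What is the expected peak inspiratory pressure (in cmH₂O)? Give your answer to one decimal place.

32.5

Total PEEP = 8 cmH2O (set 4 + intrinsic 4); this is the baseline alveolar pressure.
Equation of motion (constant flow): PIP = Vt/C + R·V̇ + PEEP.
PIP = 435/54.4 + 25.4×0.65 + 8 = 7.996 + 16.51 + 8 = 32.506 cmH2O.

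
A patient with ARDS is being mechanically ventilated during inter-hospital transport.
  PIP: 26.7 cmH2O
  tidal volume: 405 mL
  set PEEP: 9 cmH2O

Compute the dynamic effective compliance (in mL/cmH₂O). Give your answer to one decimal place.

Dynamic compliance = Vt / (PIP − PEEP) = 405 / (26.7 − 9) = 405 / 17.7 = 22.881 mL/cmH2O.

22.9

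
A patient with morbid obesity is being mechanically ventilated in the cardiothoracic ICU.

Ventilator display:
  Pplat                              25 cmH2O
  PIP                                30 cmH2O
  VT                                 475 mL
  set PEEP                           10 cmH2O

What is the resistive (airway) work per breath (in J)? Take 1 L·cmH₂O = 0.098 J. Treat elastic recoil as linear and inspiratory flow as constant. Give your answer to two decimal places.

With constant inspiratory flow the resistive pressure is constant at PIP − Pplat = 30 − 25 = 5.0 cmH2O, so resistive work = 5.0 × 0.475 = 2.375 L·cmH2O.
× 0.098 J/(L·cmH2O) → 0.2328 J.

0.23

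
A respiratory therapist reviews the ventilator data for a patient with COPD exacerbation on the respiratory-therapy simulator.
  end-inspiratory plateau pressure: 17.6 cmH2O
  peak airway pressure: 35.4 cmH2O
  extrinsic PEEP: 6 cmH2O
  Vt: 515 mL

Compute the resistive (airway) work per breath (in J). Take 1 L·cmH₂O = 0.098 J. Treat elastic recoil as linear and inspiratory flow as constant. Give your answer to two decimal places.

0.90

With constant inspiratory flow the resistive pressure is constant at PIP − Pplat = 35.4 − 17.6 = 17.8 cmH2O, so resistive work = 17.8 × 0.515 = 9.167 L·cmH2O.
× 0.098 J/(L·cmH2O) → 0.8984 J.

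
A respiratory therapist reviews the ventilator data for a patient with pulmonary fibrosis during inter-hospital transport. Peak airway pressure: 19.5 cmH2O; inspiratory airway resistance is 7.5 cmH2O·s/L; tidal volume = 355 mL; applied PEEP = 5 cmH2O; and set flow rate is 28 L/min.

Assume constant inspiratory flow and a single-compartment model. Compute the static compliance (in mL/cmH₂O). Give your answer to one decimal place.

Flow: 28 L/min ÷ 60 = 0.4667 L/s.
Equation of motion (constant flow): PIP = Vt/C + R·V̇ + PEEP.
Vt/C = PIP − R·V̇ − PEEP = 19.5 − 7.5×0.4667 − 5 = 19.5 − 3.5 − 5 = 11.0 cmH2O.
C = Vt / 11.0 = 355 / 11.0 = 32.273 mL/cmH2O.

32.3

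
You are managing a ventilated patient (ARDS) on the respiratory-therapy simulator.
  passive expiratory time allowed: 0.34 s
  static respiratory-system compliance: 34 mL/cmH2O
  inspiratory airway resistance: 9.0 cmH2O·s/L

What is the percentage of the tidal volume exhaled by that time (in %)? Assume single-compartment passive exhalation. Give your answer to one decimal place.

67.1

τ = R × C = 9.0 × 34 mL/cmH2O = 9.0 × 0.034 L/cmH2O = 0.306 s.
Passive exhalation: V(t)/V₀ = e^(−t/τ) = e^(−0.34/0.306) = 0.3292.
Fraction exhaled = 1 − 0.3292 = 0.6708 → 67.08%.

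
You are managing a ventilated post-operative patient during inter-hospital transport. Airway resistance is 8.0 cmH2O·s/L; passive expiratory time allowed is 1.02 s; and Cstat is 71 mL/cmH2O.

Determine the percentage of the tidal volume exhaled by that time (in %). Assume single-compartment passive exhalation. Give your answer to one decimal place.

83.4

τ = R × C = 8.0 × 71 mL/cmH2O = 8.0 × 0.071 L/cmH2O = 0.568 s.
Passive exhalation: V(t)/V₀ = e^(−t/τ) = e^(−1.02/0.568) = 0.166.
Fraction exhaled = 1 − 0.166 = 0.834 → 83.4%.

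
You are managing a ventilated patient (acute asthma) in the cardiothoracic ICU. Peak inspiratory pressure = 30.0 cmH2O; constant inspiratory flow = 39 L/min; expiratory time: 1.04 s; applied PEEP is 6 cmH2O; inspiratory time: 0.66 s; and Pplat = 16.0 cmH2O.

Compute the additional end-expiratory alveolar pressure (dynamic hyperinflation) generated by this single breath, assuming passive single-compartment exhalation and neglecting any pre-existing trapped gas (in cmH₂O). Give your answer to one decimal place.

Flow: 39 L/min ÷ 60 = 0.65 L/s.
Vt = flow × Ti = 0.65 L/s × 0.66 s × 1000 mL/L = 429.0 mL.
R = (PIP − Pplat)/V̇ = (30.0 − 16.0) / 0.65 = 14.0/0.65 = 21.538 cmH2O·s/L.
C = Vt/(Pplat − PEEP) = 429.0 / (16.0 − 6) = 429.0/10.0 = 42.9 mL/cmH2O.
τ = R × C = 21.538 × 0.0429 L/cmH2O = 0.924 s.
Fraction remaining = e^(−Te/τ) = e^(−1.04/0.924) = 0.3245; trapped volume = 429.0 × 0.3245 = 139.21 mL.
Additional alveolar pressure from trapping ≈ V_trapped / C = 139.21 / 42.9 = 3.245 cmH2O.

3.2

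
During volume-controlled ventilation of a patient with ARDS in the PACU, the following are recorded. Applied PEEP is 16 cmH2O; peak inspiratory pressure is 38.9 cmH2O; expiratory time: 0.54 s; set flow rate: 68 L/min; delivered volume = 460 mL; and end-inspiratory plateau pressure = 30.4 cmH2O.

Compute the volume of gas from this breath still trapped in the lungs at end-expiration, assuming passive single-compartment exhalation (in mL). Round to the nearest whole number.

48

Flow: 68 L/min ÷ 60 = 1.1333 L/s.
R = (PIP − Pplat)/V̇ = (38.9 − 30.4) / 1.1333 = 8.5/1.1333 = 7.5 cmH2O·s/L.
C = Vt/(Pplat − PEEP) = 460.0 / (30.4 − 16) = 460.0/14.4 = 31.944 mL/cmH2O.
τ = R × C = 7.5 × 0.03194 L/cmH2O = 0.2396 s.
Fraction remaining = e^(−Te/τ) = e^(−0.54/0.2396) = 0.105.
Trapped volume = 460.0 × 0.105 = 48.3 mL.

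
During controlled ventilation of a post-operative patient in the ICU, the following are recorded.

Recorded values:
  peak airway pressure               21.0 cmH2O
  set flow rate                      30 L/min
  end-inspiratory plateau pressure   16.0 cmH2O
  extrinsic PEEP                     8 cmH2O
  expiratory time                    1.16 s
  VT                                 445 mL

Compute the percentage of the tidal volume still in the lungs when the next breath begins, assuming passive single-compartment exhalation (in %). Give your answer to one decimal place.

12.4

Flow: 30 L/min ÷ 60 = 0.5 L/s.
R = (PIP − Pplat)/V̇ = (21.0 − 16.0) / 0.5 = 5.0/0.5 = 10.0 cmH2O·s/L.
C = Vt/(Pplat − PEEP) = 445.0 / (16.0 − 8) = 445.0/8.0 = 55.625 mL/cmH2O.
τ = R × C = 10.0 × 0.05563 L/cmH2O = 0.5563 s.
Fraction remaining at end-expiration = e^(−Te/τ) = e^(−1.16/0.5563) = 0.1243 → 12.43%.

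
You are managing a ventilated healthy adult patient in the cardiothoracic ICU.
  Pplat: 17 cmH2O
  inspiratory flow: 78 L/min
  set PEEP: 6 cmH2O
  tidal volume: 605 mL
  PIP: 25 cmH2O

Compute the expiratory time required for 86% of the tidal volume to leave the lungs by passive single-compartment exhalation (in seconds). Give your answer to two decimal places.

Flow: 78 L/min ÷ 60 = 1.3 L/s.
R = (PIP − Pplat)/V̇ = (25 − 17) / 1.3 = 8.0/1.3 = 6.154 cmH2O·s/L.
C = Vt/(Pplat − PEEP) = 605.0 / (17 − 6) = 605.0/11.0 = 55.0 mL/cmH2O.
τ = R × C = 6.154 × 0.055 L/cmH2O = 0.3385 s.
t = −τ·ln(1 − 0.86) = −0.3385·ln(0.14) = 0.6655 s.

0.67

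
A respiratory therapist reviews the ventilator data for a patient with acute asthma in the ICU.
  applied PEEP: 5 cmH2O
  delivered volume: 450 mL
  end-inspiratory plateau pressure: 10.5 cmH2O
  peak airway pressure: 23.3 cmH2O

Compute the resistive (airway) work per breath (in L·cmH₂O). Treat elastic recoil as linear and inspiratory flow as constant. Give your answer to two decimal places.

5.76

With constant inspiratory flow the resistive pressure is constant at PIP − Pplat = 23.3 − 10.5 = 12.8 cmH2O, so resistive work = 12.8 × 0.450 = 5.76 L·cmH2O.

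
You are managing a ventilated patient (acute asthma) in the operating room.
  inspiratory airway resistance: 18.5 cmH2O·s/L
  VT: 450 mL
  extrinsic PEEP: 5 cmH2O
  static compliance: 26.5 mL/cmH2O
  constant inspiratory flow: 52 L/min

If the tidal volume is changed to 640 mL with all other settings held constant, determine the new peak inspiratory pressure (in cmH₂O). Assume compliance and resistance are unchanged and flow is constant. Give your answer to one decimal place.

45.2

Flow: 52 L/min ÷ 60 = 0.8667 L/s.
PIP = Vt/C + R·V̇ + PEEP (constant-flow equation of motion).
Only the elastic term changes: ΔPIP = ΔVt / C = (640 − 450) / 26.5 = 7.17 cmH2O.
Original PIP = 450/26.5 + 18.5×0.8667 + 5 = 38.015 cmH2O; new PIP = 38.015 + (7.17) = 45.185 cmH2O.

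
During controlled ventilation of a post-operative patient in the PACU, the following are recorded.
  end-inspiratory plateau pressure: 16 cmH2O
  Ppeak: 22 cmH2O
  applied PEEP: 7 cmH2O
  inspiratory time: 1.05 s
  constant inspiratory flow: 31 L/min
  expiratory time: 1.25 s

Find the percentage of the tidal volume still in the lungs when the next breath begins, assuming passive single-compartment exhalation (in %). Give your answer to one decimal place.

Flow: 31 L/min ÷ 60 = 0.5167 L/s.
Vt = flow × Ti = 0.5167 L/s × 1.05 s × 1000 mL/L = 542.54 mL.
R = (PIP − Pplat)/V̇ = (22 − 16) / 0.5167 = 6.0/0.5167 = 11.612 cmH2O·s/L.
C = Vt/(Pplat − PEEP) = 542.54 / (16 − 7) = 542.54/9.0 = 60.282 mL/cmH2O.
τ = R × C = 11.612 × 0.06028 L/cmH2O = 0.7 s.
Fraction remaining at end-expiration = e^(−Te/τ) = e^(−1.25/0.7) = 0.1677 → 16.77%.

16.8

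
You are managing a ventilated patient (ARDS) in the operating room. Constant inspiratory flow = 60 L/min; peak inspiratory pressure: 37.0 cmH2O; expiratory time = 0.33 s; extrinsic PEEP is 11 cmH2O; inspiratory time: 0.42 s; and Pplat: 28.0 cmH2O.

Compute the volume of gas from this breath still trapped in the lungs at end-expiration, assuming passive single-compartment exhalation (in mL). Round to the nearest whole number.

Flow: 60 L/min ÷ 60 = 1 L/s.
Vt = flow × Ti = 1 L/s × 0.42 s × 1000 mL/L = 420.0 mL.
R = (PIP − Pplat)/V̇ = (37.0 − 28.0) / 1 = 9.0/1 = 9.0 cmH2O·s/L.
C = Vt/(Pplat − PEEP) = 420.0 / (28.0 − 11) = 420.0/17.0 = 24.706 mL/cmH2O.
τ = R × C = 9.0 × 0.02471 L/cmH2O = 0.2224 s.
Fraction remaining = e^(−Te/τ) = e^(−0.33/0.2224) = 0.2268.
Trapped volume = 420.0 × 0.2268 = 95.256 mL.

95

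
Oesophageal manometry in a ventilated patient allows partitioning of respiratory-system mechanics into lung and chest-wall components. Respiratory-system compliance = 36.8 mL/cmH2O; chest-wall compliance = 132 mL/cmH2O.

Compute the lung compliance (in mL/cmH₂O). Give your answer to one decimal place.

1/CL = 1/Crs − 1/Ccw.
1/CL = 1/36.8 − 1/132 = 0.0196.
CL = 51.02 mL/cmH2O.

51.0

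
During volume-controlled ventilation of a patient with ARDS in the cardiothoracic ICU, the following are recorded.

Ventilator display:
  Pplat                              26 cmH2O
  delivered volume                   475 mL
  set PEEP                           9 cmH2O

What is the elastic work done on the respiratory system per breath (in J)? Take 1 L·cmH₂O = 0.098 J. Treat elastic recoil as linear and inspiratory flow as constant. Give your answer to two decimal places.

Elastic work ≈ ½ × (Pplat − PEEP) × Vt = 0.5 × (26 − 9) × 0.475 L = 0.5 × 17.0 × 0.475 = 4.038 L·cmH2O.
× 0.098 J/(L·cmH2O) → 0.3957 J.

0.40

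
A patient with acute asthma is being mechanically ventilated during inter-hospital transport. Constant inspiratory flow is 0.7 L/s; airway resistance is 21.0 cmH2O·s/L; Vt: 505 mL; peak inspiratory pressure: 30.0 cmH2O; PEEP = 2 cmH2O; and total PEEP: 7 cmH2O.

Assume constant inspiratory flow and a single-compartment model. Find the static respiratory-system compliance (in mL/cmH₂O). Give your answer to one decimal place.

60.8

Total PEEP = 7 cmH2O (set 2 + intrinsic 5); this is the baseline alveolar pressure.
Equation of motion (constant flow): PIP = Vt/C + R·V̇ + PEEP.
Vt/C = PIP − R·V̇ − PEEP = 30.0 − 21.0×0.7 − 7 = 30.0 − 14.7 − 7 = 8.3 cmH2O.
C = Vt / 8.3 = 505 / 8.3 = 60.843 mL/cmH2O.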